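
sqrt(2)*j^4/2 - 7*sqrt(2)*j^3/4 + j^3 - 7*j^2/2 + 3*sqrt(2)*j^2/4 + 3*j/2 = j*(j - 3)*(j - 1/2)*(sqrt(2)*j/2 + 1)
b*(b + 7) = b^2 + 7*b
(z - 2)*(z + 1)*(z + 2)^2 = z^4 + 3*z^3 - 2*z^2 - 12*z - 8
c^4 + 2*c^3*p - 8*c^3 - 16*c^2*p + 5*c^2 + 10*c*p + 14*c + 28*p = (c - 7)*(c - 2)*(c + 1)*(c + 2*p)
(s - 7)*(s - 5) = s^2 - 12*s + 35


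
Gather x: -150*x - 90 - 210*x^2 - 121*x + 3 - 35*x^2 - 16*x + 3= -245*x^2 - 287*x - 84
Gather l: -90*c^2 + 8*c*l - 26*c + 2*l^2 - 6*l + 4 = -90*c^2 - 26*c + 2*l^2 + l*(8*c - 6) + 4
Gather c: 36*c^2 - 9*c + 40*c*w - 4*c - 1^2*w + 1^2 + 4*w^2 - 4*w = 36*c^2 + c*(40*w - 13) + 4*w^2 - 5*w + 1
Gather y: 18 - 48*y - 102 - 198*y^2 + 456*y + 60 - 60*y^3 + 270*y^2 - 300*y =-60*y^3 + 72*y^2 + 108*y - 24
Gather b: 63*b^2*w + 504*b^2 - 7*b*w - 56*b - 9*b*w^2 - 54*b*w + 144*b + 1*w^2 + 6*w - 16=b^2*(63*w + 504) + b*(-9*w^2 - 61*w + 88) + w^2 + 6*w - 16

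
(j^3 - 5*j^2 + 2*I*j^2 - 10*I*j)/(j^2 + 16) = j*(j^2 + j*(-5 + 2*I) - 10*I)/(j^2 + 16)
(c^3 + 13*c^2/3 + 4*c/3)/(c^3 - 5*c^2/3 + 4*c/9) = 3*(3*c^2 + 13*c + 4)/(9*c^2 - 15*c + 4)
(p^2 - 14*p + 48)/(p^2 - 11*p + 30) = (p - 8)/(p - 5)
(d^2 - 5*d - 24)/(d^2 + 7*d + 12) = (d - 8)/(d + 4)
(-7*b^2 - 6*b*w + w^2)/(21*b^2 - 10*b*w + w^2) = (b + w)/(-3*b + w)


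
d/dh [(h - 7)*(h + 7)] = 2*h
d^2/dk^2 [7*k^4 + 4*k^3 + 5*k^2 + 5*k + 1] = 84*k^2 + 24*k + 10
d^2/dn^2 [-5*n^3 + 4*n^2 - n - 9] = 8 - 30*n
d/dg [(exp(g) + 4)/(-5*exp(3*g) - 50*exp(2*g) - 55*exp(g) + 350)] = ((exp(g) + 4)*(3*exp(2*g) + 20*exp(g) + 11) - exp(3*g) - 10*exp(2*g) - 11*exp(g) + 70)*exp(g)/(5*(exp(3*g) + 10*exp(2*g) + 11*exp(g) - 70)^2)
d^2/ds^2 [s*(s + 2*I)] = 2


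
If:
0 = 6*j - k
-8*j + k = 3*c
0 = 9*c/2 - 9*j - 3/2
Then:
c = 1/12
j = -1/8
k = -3/4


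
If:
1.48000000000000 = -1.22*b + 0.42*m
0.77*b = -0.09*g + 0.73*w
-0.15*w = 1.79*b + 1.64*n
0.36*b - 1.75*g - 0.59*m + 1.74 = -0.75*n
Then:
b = 1.11431625006078*w + 0.0264884777949619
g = -1.4224834727422*w - 0.226623643356896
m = 3.23682339303368*w + 3.60075224502346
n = -1.3076988339078*w - 0.0289112044225498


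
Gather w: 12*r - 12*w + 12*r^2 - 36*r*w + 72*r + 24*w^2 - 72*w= 12*r^2 + 84*r + 24*w^2 + w*(-36*r - 84)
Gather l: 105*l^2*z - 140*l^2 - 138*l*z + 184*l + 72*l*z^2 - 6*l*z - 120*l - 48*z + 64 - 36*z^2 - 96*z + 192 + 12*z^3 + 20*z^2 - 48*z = l^2*(105*z - 140) + l*(72*z^2 - 144*z + 64) + 12*z^3 - 16*z^2 - 192*z + 256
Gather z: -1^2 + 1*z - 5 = z - 6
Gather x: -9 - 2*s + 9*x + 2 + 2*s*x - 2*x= -2*s + x*(2*s + 7) - 7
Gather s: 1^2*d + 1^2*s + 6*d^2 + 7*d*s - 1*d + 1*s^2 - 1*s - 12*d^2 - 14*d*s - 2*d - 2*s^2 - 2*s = -6*d^2 - 2*d - s^2 + s*(-7*d - 2)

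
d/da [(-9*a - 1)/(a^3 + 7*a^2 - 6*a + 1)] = (18*a^3 + 66*a^2 + 14*a - 15)/(a^6 + 14*a^5 + 37*a^4 - 82*a^3 + 50*a^2 - 12*a + 1)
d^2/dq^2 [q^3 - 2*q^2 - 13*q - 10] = 6*q - 4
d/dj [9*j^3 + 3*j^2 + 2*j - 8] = 27*j^2 + 6*j + 2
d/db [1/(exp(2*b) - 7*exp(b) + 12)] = (7 - 2*exp(b))*exp(b)/(exp(2*b) - 7*exp(b) + 12)^2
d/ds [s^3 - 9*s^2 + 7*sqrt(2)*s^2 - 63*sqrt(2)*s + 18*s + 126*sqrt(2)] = 3*s^2 - 18*s + 14*sqrt(2)*s - 63*sqrt(2) + 18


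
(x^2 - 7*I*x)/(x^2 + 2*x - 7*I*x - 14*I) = x/(x + 2)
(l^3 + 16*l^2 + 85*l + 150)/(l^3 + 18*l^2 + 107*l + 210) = (l + 5)/(l + 7)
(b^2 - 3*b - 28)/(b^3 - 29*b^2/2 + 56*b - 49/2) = 2*(b + 4)/(2*b^2 - 15*b + 7)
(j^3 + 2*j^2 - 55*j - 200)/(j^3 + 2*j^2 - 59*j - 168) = (j^2 + 10*j + 25)/(j^2 + 10*j + 21)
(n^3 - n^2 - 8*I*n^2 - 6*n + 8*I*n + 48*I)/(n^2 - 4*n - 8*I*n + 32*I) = (n^2 - n - 6)/(n - 4)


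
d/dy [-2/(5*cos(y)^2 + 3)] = -40*sin(2*y)/(5*cos(2*y) + 11)^2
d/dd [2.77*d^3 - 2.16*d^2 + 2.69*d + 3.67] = 8.31*d^2 - 4.32*d + 2.69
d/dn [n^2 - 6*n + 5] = 2*n - 6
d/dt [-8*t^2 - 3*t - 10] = -16*t - 3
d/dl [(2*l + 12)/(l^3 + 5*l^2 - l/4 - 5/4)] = 8*(4*l^3 + 20*l^2 - l - (l + 6)*(12*l^2 + 40*l - 1) - 5)/(4*l^3 + 20*l^2 - l - 5)^2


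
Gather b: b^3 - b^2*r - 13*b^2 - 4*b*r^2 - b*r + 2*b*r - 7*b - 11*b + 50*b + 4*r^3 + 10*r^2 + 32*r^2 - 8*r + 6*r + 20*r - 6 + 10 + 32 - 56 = b^3 + b^2*(-r - 13) + b*(-4*r^2 + r + 32) + 4*r^3 + 42*r^2 + 18*r - 20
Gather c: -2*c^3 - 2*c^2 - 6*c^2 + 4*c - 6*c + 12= -2*c^3 - 8*c^2 - 2*c + 12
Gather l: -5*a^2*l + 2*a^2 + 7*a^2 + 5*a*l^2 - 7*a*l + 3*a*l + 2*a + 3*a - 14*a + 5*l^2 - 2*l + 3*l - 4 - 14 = 9*a^2 - 9*a + l^2*(5*a + 5) + l*(-5*a^2 - 4*a + 1) - 18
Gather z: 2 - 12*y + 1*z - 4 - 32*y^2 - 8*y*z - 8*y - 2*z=-32*y^2 - 20*y + z*(-8*y - 1) - 2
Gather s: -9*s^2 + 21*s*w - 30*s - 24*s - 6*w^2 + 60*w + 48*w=-9*s^2 + s*(21*w - 54) - 6*w^2 + 108*w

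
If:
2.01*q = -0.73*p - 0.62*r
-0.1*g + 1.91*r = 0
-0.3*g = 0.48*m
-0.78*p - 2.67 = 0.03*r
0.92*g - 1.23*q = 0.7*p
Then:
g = -0.92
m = 0.58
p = -3.42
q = 1.26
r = -0.05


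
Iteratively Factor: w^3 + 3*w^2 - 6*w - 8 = (w - 2)*(w^2 + 5*w + 4) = (w - 2)*(w + 1)*(w + 4)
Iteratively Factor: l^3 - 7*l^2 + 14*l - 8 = (l - 2)*(l^2 - 5*l + 4) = (l - 2)*(l - 1)*(l - 4)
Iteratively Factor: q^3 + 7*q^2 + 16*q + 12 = (q + 3)*(q^2 + 4*q + 4) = (q + 2)*(q + 3)*(q + 2)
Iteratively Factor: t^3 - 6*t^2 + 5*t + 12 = (t - 4)*(t^2 - 2*t - 3) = (t - 4)*(t + 1)*(t - 3)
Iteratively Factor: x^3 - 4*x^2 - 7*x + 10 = (x - 5)*(x^2 + x - 2) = (x - 5)*(x + 2)*(x - 1)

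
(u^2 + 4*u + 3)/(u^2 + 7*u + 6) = (u + 3)/(u + 6)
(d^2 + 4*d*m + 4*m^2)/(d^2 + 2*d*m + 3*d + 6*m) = (d + 2*m)/(d + 3)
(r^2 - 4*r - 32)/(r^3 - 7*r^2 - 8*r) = (r + 4)/(r*(r + 1))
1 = 1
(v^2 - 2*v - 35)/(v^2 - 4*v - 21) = (v + 5)/(v + 3)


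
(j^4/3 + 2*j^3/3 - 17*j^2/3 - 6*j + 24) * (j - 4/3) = j^5/3 + 2*j^4/9 - 59*j^3/9 + 14*j^2/9 + 32*j - 32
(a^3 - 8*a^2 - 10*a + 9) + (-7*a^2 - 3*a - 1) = a^3 - 15*a^2 - 13*a + 8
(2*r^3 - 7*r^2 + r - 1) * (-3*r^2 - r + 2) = -6*r^5 + 19*r^4 + 8*r^3 - 12*r^2 + 3*r - 2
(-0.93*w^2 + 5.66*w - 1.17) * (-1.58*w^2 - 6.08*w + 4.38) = 1.4694*w^4 - 3.2884*w^3 - 36.6376*w^2 + 31.9044*w - 5.1246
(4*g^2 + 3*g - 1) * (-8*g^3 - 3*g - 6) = -32*g^5 - 24*g^4 - 4*g^3 - 33*g^2 - 15*g + 6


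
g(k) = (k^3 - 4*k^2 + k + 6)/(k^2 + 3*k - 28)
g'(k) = (-2*k - 3)*(k^3 - 4*k^2 + k + 6)/(k^2 + 3*k - 28)^2 + (3*k^2 - 8*k + 1)/(k^2 + 3*k - 28)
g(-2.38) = 1.10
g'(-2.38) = -1.32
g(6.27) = 3.37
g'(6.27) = 0.54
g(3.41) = -0.42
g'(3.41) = -2.06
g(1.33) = -0.12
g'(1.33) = 0.17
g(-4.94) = 11.79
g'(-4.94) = -10.58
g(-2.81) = 1.77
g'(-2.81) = -1.82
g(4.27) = 4.99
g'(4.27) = -11.86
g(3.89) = -6.87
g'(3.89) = -74.55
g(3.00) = 0.00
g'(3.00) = -0.40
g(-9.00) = -40.62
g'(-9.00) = -11.28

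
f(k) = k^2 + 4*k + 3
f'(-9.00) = -14.00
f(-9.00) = 48.00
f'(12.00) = 28.00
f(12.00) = 195.00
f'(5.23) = 14.46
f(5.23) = 51.27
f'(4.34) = 12.68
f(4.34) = 39.20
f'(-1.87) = 0.26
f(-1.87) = -0.98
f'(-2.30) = -0.60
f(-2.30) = -0.91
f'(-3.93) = -3.86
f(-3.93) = 2.72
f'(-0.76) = 2.48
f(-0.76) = 0.54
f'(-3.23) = -2.46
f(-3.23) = 0.51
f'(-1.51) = 0.98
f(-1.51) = -0.76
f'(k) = 2*k + 4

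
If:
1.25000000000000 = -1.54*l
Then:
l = -0.81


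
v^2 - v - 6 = (v - 3)*(v + 2)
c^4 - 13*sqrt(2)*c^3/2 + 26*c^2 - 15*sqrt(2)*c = c*(c - 3*sqrt(2))*(c - 5*sqrt(2)/2)*(c - sqrt(2))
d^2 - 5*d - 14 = (d - 7)*(d + 2)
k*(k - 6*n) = k^2 - 6*k*n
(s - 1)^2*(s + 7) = s^3 + 5*s^2 - 13*s + 7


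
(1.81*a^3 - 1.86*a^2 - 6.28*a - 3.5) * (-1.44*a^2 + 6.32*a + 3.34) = -2.6064*a^5 + 14.1176*a^4 + 3.3334*a^3 - 40.862*a^2 - 43.0952*a - 11.69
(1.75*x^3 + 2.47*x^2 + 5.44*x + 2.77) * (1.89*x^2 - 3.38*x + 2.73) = 3.3075*x^5 - 1.2467*x^4 + 6.7105*x^3 - 6.4088*x^2 + 5.4886*x + 7.5621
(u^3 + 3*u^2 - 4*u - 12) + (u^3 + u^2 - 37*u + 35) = 2*u^3 + 4*u^2 - 41*u + 23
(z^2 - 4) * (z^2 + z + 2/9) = z^4 + z^3 - 34*z^2/9 - 4*z - 8/9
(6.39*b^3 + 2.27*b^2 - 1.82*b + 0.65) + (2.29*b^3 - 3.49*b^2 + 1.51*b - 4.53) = 8.68*b^3 - 1.22*b^2 - 0.31*b - 3.88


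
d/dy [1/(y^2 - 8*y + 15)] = 2*(4 - y)/(y^2 - 8*y + 15)^2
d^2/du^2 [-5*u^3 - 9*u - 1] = -30*u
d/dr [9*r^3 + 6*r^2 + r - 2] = 27*r^2 + 12*r + 1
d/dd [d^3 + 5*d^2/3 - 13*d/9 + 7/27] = 3*d^2 + 10*d/3 - 13/9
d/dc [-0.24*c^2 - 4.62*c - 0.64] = -0.48*c - 4.62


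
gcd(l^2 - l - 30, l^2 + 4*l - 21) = 1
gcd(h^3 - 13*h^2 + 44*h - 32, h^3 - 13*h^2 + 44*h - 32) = h^3 - 13*h^2 + 44*h - 32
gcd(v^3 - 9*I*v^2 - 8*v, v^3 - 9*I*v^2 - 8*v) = v^3 - 9*I*v^2 - 8*v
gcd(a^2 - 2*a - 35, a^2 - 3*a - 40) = a + 5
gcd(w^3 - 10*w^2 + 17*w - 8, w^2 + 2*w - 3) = w - 1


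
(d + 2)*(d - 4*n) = d^2 - 4*d*n + 2*d - 8*n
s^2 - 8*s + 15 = (s - 5)*(s - 3)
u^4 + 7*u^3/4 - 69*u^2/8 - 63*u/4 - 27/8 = (u - 3)*(u + 1/4)*(u + 3/2)*(u + 3)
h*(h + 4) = h^2 + 4*h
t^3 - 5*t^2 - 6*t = t*(t - 6)*(t + 1)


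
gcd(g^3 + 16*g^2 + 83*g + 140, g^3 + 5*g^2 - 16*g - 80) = g^2 + 9*g + 20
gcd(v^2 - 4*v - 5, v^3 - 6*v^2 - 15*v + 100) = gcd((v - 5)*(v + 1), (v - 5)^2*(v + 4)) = v - 5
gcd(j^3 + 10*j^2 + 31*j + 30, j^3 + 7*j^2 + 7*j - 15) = j^2 + 8*j + 15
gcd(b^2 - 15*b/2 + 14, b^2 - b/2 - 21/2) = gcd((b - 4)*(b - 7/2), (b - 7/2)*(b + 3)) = b - 7/2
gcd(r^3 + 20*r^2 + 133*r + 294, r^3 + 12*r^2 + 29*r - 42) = r^2 + 13*r + 42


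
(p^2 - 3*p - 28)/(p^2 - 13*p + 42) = (p + 4)/(p - 6)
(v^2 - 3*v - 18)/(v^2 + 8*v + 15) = (v - 6)/(v + 5)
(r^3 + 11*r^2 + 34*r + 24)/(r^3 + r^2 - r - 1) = (r^2 + 10*r + 24)/(r^2 - 1)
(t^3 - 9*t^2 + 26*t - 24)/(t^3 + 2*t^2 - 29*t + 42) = (t - 4)/(t + 7)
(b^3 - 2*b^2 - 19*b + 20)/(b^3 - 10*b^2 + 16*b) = (b^3 - 2*b^2 - 19*b + 20)/(b*(b^2 - 10*b + 16))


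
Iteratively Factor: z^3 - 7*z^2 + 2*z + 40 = (z + 2)*(z^2 - 9*z + 20) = (z - 4)*(z + 2)*(z - 5)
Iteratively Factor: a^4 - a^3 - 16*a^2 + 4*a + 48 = (a + 2)*(a^3 - 3*a^2 - 10*a + 24) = (a - 4)*(a + 2)*(a^2 + a - 6) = (a - 4)*(a - 2)*(a + 2)*(a + 3)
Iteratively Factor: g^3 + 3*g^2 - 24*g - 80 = (g + 4)*(g^2 - g - 20) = (g - 5)*(g + 4)*(g + 4)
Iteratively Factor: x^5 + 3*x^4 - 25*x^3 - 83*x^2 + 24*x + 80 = (x - 5)*(x^4 + 8*x^3 + 15*x^2 - 8*x - 16) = (x - 5)*(x + 1)*(x^3 + 7*x^2 + 8*x - 16) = (x - 5)*(x + 1)*(x + 4)*(x^2 + 3*x - 4) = (x - 5)*(x - 1)*(x + 1)*(x + 4)*(x + 4)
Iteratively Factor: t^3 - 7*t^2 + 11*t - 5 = (t - 5)*(t^2 - 2*t + 1) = (t - 5)*(t - 1)*(t - 1)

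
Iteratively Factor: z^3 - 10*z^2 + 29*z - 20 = (z - 1)*(z^2 - 9*z + 20) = (z - 5)*(z - 1)*(z - 4)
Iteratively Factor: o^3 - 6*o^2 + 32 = (o - 4)*(o^2 - 2*o - 8) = (o - 4)*(o + 2)*(o - 4)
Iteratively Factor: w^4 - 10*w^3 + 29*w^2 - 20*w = (w - 4)*(w^3 - 6*w^2 + 5*w) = (w - 4)*(w - 1)*(w^2 - 5*w) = (w - 5)*(w - 4)*(w - 1)*(w)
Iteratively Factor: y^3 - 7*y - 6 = (y + 2)*(y^2 - 2*y - 3) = (y - 3)*(y + 2)*(y + 1)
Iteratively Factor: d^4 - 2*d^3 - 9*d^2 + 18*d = (d - 3)*(d^3 + d^2 - 6*d) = d*(d - 3)*(d^2 + d - 6) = d*(d - 3)*(d - 2)*(d + 3)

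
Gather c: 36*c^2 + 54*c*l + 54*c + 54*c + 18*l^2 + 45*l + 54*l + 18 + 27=36*c^2 + c*(54*l + 108) + 18*l^2 + 99*l + 45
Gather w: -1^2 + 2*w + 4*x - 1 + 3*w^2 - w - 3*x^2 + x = 3*w^2 + w - 3*x^2 + 5*x - 2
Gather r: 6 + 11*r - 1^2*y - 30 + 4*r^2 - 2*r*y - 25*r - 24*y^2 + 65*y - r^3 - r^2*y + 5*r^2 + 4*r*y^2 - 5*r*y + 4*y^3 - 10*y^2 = -r^3 + r^2*(9 - y) + r*(4*y^2 - 7*y - 14) + 4*y^3 - 34*y^2 + 64*y - 24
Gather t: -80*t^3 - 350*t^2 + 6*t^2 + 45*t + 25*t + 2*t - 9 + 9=-80*t^3 - 344*t^2 + 72*t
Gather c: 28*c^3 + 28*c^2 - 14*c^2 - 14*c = 28*c^3 + 14*c^2 - 14*c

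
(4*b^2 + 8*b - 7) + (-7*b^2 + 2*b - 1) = -3*b^2 + 10*b - 8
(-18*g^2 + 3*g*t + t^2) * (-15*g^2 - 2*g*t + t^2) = 270*g^4 - 9*g^3*t - 39*g^2*t^2 + g*t^3 + t^4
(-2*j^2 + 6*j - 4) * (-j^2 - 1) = 2*j^4 - 6*j^3 + 6*j^2 - 6*j + 4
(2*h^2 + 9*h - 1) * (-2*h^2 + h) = -4*h^4 - 16*h^3 + 11*h^2 - h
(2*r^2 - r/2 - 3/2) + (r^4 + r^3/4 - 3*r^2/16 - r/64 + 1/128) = r^4 + r^3/4 + 29*r^2/16 - 33*r/64 - 191/128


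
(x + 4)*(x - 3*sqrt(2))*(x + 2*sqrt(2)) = x^3 - sqrt(2)*x^2 + 4*x^2 - 12*x - 4*sqrt(2)*x - 48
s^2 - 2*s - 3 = (s - 3)*(s + 1)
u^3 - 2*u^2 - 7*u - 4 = (u - 4)*(u + 1)^2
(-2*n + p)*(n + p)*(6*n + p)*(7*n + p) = -84*n^4 - 68*n^3*p + 27*n^2*p^2 + 12*n*p^3 + p^4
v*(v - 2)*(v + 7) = v^3 + 5*v^2 - 14*v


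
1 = 1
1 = 1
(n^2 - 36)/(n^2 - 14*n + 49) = (n^2 - 36)/(n^2 - 14*n + 49)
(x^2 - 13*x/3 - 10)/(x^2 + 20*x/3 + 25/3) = (x - 6)/(x + 5)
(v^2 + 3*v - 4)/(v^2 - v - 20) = (v - 1)/(v - 5)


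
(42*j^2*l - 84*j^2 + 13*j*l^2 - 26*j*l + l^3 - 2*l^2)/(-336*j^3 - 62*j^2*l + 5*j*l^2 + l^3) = (2 - l)/(8*j - l)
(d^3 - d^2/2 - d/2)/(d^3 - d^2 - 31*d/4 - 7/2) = 2*d*(d - 1)/(2*d^2 - 3*d - 14)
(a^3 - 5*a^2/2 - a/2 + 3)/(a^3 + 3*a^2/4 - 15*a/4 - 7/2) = 2*(2*a - 3)/(4*a + 7)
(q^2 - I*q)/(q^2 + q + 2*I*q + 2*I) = q*(q - I)/(q^2 + q + 2*I*q + 2*I)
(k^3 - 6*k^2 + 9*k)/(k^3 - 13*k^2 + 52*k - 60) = k*(k^2 - 6*k + 9)/(k^3 - 13*k^2 + 52*k - 60)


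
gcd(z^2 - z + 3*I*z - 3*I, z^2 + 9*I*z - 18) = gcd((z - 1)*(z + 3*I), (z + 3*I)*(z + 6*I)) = z + 3*I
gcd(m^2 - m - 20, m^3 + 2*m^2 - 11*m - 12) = m + 4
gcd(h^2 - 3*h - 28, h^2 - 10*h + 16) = 1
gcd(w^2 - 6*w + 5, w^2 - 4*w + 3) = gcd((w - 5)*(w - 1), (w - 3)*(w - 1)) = w - 1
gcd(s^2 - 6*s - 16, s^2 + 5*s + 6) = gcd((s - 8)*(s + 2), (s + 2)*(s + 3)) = s + 2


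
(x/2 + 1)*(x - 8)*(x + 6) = x^3/2 - 26*x - 48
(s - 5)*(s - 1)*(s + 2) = s^3 - 4*s^2 - 7*s + 10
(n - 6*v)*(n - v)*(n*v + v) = n^3*v - 7*n^2*v^2 + n^2*v + 6*n*v^3 - 7*n*v^2 + 6*v^3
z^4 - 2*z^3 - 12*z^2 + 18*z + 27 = (z - 3)^2*(z + 1)*(z + 3)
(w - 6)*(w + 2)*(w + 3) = w^3 - w^2 - 24*w - 36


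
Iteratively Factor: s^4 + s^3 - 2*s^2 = (s)*(s^3 + s^2 - 2*s) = s^2*(s^2 + s - 2) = s^2*(s - 1)*(s + 2)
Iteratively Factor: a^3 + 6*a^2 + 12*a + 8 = (a + 2)*(a^2 + 4*a + 4) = (a + 2)^2*(a + 2)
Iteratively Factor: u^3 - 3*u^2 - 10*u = (u + 2)*(u^2 - 5*u) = (u - 5)*(u + 2)*(u)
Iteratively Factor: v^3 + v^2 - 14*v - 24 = (v + 3)*(v^2 - 2*v - 8) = (v - 4)*(v + 3)*(v + 2)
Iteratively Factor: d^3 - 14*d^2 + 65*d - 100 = (d - 5)*(d^2 - 9*d + 20) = (d - 5)^2*(d - 4)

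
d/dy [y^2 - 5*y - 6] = 2*y - 5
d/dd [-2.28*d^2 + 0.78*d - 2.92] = 0.78 - 4.56*d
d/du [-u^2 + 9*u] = 9 - 2*u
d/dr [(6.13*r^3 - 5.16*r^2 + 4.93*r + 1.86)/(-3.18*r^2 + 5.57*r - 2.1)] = (-19.4934*r^4 + 68.2882*r^3 - 51.6828*r^2 + 33.5016*r - 20.7132)/(10.1124*r^4 - 35.4252*r^3 + 44.3809*r^2 - 23.394*r + 4.41)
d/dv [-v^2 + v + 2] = 1 - 2*v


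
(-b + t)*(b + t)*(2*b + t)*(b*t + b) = -2*b^4*t - 2*b^4 - b^3*t^2 - b^3*t + 2*b^2*t^3 + 2*b^2*t^2 + b*t^4 + b*t^3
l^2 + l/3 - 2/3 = (l - 2/3)*(l + 1)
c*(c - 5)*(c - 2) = c^3 - 7*c^2 + 10*c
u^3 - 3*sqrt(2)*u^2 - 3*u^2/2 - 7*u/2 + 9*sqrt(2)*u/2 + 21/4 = (u - 3/2)*(u - 7*sqrt(2)/2)*(u + sqrt(2)/2)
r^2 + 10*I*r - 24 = (r + 4*I)*(r + 6*I)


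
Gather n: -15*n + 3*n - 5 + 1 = -12*n - 4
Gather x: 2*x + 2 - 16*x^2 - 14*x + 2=-16*x^2 - 12*x + 4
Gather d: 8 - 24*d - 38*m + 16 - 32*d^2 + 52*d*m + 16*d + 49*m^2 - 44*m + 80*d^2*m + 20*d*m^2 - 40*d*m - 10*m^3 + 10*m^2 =d^2*(80*m - 32) + d*(20*m^2 + 12*m - 8) - 10*m^3 + 59*m^2 - 82*m + 24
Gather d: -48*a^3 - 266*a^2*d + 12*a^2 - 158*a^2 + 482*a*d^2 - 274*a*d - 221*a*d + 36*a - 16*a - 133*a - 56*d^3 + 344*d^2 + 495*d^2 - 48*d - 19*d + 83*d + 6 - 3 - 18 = -48*a^3 - 146*a^2 - 113*a - 56*d^3 + d^2*(482*a + 839) + d*(-266*a^2 - 495*a + 16) - 15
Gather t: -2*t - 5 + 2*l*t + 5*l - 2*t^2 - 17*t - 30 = 5*l - 2*t^2 + t*(2*l - 19) - 35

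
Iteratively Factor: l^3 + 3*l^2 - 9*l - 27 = (l + 3)*(l^2 - 9) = (l + 3)^2*(l - 3)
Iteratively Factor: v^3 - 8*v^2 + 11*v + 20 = (v - 5)*(v^2 - 3*v - 4) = (v - 5)*(v - 4)*(v + 1)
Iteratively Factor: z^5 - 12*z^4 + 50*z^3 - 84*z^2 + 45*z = (z - 3)*(z^4 - 9*z^3 + 23*z^2 - 15*z) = (z - 3)*(z - 1)*(z^3 - 8*z^2 + 15*z) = z*(z - 3)*(z - 1)*(z^2 - 8*z + 15) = z*(z - 5)*(z - 3)*(z - 1)*(z - 3)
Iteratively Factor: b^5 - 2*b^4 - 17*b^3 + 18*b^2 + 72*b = (b + 2)*(b^4 - 4*b^3 - 9*b^2 + 36*b) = b*(b + 2)*(b^3 - 4*b^2 - 9*b + 36) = b*(b + 2)*(b + 3)*(b^2 - 7*b + 12) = b*(b - 3)*(b + 2)*(b + 3)*(b - 4)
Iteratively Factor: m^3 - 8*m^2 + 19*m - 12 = (m - 3)*(m^2 - 5*m + 4) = (m - 3)*(m - 1)*(m - 4)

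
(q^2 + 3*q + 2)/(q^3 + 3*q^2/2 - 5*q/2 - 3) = 2/(2*q - 3)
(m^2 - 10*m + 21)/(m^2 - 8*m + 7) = (m - 3)/(m - 1)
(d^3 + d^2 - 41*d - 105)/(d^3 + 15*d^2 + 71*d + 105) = (d - 7)/(d + 7)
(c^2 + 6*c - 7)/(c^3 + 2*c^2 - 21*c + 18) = (c + 7)/(c^2 + 3*c - 18)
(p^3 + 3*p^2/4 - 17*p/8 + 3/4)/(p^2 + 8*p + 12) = (8*p^2 - 10*p + 3)/(8*(p + 6))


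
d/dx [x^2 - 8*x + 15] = 2*x - 8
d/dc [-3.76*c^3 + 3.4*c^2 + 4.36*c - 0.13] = -11.28*c^2 + 6.8*c + 4.36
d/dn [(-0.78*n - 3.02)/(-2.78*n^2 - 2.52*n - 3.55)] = (2.1684*n^2 + 1.9656*n - (0.78*n + 3.02)*(5.56*n + 2.52) + 2.769)/(2.78*n^2 + 2.52*n + 3.55)^2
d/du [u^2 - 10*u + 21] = 2*u - 10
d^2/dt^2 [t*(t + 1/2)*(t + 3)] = 6*t + 7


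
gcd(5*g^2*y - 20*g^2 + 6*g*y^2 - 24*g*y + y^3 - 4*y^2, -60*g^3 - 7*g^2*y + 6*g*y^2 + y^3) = 5*g + y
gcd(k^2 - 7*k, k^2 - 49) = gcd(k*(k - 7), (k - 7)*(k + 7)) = k - 7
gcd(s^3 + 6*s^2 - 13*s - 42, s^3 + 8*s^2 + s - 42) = s + 7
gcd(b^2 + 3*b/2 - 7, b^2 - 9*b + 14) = b - 2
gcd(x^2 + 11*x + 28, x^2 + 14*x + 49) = x + 7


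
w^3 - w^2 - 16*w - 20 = (w - 5)*(w + 2)^2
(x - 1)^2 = x^2 - 2*x + 1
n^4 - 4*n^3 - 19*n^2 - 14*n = n*(n - 7)*(n + 1)*(n + 2)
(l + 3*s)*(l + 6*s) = l^2 + 9*l*s + 18*s^2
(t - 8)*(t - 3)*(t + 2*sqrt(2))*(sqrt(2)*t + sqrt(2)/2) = sqrt(2)*t^4 - 21*sqrt(2)*t^3/2 + 4*t^3 - 42*t^2 + 37*sqrt(2)*t^2/2 + 12*sqrt(2)*t + 74*t + 48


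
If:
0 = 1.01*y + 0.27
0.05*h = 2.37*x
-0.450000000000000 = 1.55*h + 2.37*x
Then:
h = -0.28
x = -0.01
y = -0.27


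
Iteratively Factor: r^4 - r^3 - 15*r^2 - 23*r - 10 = (r + 1)*(r^3 - 2*r^2 - 13*r - 10) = (r - 5)*(r + 1)*(r^2 + 3*r + 2) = (r - 5)*(r + 1)^2*(r + 2)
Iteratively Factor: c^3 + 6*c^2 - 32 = (c + 4)*(c^2 + 2*c - 8) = (c + 4)^2*(c - 2)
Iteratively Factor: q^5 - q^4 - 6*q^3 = (q + 2)*(q^4 - 3*q^3) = q*(q + 2)*(q^3 - 3*q^2) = q^2*(q + 2)*(q^2 - 3*q) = q^2*(q - 3)*(q + 2)*(q)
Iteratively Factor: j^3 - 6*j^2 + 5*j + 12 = (j - 4)*(j^2 - 2*j - 3) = (j - 4)*(j - 3)*(j + 1)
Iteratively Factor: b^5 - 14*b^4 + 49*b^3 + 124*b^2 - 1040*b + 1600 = (b - 4)*(b^4 - 10*b^3 + 9*b^2 + 160*b - 400) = (b - 4)^2*(b^3 - 6*b^2 - 15*b + 100) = (b - 5)*(b - 4)^2*(b^2 - b - 20) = (b - 5)*(b - 4)^2*(b + 4)*(b - 5)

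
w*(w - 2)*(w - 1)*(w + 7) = w^4 + 4*w^3 - 19*w^2 + 14*w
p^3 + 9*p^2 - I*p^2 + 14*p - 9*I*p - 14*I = (p + 2)*(p + 7)*(p - I)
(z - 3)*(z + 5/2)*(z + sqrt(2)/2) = z^3 - z^2/2 + sqrt(2)*z^2/2 - 15*z/2 - sqrt(2)*z/4 - 15*sqrt(2)/4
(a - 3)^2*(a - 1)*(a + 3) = a^4 - 4*a^3 - 6*a^2 + 36*a - 27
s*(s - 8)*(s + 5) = s^3 - 3*s^2 - 40*s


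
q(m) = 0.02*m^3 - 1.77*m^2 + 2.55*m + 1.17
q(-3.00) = -22.95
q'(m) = 0.06*m^2 - 3.54*m + 2.55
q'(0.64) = 0.31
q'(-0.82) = 5.49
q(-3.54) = -30.93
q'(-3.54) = 15.83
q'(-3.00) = 13.71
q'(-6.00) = 25.95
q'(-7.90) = 34.26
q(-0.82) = -2.12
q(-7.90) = -139.30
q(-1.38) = -5.77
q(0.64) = 2.08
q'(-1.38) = 7.55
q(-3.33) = -27.69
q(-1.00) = -3.17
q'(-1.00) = 6.15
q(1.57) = 0.89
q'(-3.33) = 15.00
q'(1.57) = -2.86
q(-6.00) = -82.17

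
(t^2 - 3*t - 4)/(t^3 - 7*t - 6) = (t - 4)/(t^2 - t - 6)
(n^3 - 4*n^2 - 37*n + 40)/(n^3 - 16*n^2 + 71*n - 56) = (n + 5)/(n - 7)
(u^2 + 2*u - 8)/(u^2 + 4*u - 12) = (u + 4)/(u + 6)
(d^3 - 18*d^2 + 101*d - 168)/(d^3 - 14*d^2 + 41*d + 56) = (d - 3)/(d + 1)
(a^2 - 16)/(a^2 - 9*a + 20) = (a + 4)/(a - 5)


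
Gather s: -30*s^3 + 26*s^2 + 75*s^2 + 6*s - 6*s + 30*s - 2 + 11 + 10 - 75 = -30*s^3 + 101*s^2 + 30*s - 56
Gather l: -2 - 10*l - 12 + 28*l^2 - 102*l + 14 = 28*l^2 - 112*l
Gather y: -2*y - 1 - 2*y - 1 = -4*y - 2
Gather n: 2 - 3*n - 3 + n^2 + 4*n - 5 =n^2 + n - 6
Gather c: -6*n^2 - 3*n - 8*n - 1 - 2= -6*n^2 - 11*n - 3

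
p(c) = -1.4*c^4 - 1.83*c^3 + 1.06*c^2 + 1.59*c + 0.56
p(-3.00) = -58.66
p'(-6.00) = 1000.83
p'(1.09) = -9.87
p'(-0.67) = -0.61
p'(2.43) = -106.03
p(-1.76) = -2.41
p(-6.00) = -1389.94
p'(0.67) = -1.14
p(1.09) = -0.79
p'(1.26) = -15.66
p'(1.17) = -12.41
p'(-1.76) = 11.38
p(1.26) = -2.94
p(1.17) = -1.68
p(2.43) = -64.39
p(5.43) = -1469.64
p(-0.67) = 0.24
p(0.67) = 1.27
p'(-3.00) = 97.02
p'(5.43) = -1045.35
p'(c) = -5.6*c^3 - 5.49*c^2 + 2.12*c + 1.59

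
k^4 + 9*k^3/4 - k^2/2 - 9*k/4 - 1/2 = (k - 1)*(k + 1/4)*(k + 1)*(k + 2)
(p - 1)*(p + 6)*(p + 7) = p^3 + 12*p^2 + 29*p - 42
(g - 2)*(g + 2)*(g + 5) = g^3 + 5*g^2 - 4*g - 20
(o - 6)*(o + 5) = o^2 - o - 30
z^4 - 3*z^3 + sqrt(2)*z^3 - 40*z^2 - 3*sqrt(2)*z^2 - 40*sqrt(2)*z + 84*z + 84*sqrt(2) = (z - 7)*(z - 2)*(z + 6)*(z + sqrt(2))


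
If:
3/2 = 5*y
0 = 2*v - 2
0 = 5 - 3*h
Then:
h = 5/3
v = 1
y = 3/10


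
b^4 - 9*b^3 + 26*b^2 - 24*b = b*(b - 4)*(b - 3)*(b - 2)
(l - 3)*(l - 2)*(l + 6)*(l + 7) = l^4 + 8*l^3 - 17*l^2 - 132*l + 252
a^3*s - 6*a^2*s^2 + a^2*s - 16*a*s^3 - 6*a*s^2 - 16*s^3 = (a - 8*s)*(a + 2*s)*(a*s + s)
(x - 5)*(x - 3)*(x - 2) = x^3 - 10*x^2 + 31*x - 30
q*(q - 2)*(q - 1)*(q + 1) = q^4 - 2*q^3 - q^2 + 2*q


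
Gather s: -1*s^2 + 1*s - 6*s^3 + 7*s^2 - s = -6*s^3 + 6*s^2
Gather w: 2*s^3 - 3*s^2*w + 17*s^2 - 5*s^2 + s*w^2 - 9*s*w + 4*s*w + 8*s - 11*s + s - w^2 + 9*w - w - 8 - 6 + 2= 2*s^3 + 12*s^2 - 2*s + w^2*(s - 1) + w*(-3*s^2 - 5*s + 8) - 12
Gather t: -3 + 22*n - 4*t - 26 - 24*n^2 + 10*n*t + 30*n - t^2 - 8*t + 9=-24*n^2 + 52*n - t^2 + t*(10*n - 12) - 20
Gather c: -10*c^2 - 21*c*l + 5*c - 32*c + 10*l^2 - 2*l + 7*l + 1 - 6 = -10*c^2 + c*(-21*l - 27) + 10*l^2 + 5*l - 5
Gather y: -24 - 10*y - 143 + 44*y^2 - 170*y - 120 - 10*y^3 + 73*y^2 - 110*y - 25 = -10*y^3 + 117*y^2 - 290*y - 312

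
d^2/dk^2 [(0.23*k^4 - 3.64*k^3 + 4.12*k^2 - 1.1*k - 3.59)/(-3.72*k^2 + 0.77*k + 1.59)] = (-6.36566400000001*k^6 + 3.95287200000001*k^5 + 7.34422199999995*k^4 + 49.712456*k^3 + 171.626436*k^2 + 32.552208*k + 23.200282)/(51.478848*k^6 - 31.966704*k^5 - 59.392404*k^4 + 26.869843*k^3 + 25.385463*k^2 - 5.839911*k - 4.019679)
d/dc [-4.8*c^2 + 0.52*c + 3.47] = 0.52 - 9.6*c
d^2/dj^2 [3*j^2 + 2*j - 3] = 6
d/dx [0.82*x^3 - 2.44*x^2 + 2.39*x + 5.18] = 2.46*x^2 - 4.88*x + 2.39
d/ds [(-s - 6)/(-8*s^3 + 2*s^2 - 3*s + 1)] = (8*s^3 - 2*s^2 + 3*s - (s + 6)*(24*s^2 - 4*s + 3) - 1)/(8*s^3 - 2*s^2 + 3*s - 1)^2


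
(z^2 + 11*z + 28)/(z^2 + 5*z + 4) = (z + 7)/(z + 1)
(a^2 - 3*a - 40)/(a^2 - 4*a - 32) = (a + 5)/(a + 4)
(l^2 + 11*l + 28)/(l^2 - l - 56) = (l + 4)/(l - 8)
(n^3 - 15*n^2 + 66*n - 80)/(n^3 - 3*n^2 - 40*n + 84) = (n^2 - 13*n + 40)/(n^2 - n - 42)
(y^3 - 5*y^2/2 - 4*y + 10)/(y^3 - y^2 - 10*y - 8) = (y^2 - 9*y/2 + 5)/(y^2 - 3*y - 4)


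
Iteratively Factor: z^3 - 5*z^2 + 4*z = (z)*(z^2 - 5*z + 4) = z*(z - 1)*(z - 4)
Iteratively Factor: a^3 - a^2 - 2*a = (a)*(a^2 - a - 2) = a*(a + 1)*(a - 2)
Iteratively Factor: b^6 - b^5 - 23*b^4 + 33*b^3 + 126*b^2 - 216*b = (b - 3)*(b^5 + 2*b^4 - 17*b^3 - 18*b^2 + 72*b) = (b - 3)*(b - 2)*(b^4 + 4*b^3 - 9*b^2 - 36*b) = (b - 3)*(b - 2)*(b + 3)*(b^3 + b^2 - 12*b) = (b - 3)^2*(b - 2)*(b + 3)*(b^2 + 4*b) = (b - 3)^2*(b - 2)*(b + 3)*(b + 4)*(b)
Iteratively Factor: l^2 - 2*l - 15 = (l + 3)*(l - 5)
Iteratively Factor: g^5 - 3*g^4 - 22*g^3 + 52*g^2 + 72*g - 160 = (g - 2)*(g^4 - g^3 - 24*g^2 + 4*g + 80) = (g - 2)*(g + 2)*(g^3 - 3*g^2 - 18*g + 40) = (g - 5)*(g - 2)*(g + 2)*(g^2 + 2*g - 8) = (g - 5)*(g - 2)*(g + 2)*(g + 4)*(g - 2)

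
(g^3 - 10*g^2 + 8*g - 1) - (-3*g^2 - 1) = g^3 - 7*g^2 + 8*g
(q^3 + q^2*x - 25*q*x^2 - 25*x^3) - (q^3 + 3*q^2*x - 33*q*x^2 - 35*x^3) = -2*q^2*x + 8*q*x^2 + 10*x^3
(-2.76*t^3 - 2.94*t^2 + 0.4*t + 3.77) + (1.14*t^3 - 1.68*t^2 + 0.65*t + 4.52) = -1.62*t^3 - 4.62*t^2 + 1.05*t + 8.29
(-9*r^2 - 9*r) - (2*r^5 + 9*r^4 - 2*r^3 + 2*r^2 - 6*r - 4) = -2*r^5 - 9*r^4 + 2*r^3 - 11*r^2 - 3*r + 4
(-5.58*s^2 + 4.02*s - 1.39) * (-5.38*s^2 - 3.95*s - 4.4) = 30.0204*s^4 + 0.413400000000003*s^3 + 16.1512*s^2 - 12.1975*s + 6.116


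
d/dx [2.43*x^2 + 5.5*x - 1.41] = 4.86*x + 5.5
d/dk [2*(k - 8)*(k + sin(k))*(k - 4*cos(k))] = 2*(k - 8)*(k + sin(k))*(4*sin(k) + 1) + 2*(k - 8)*(k - 4*cos(k))*(cos(k) + 1) + 2*(k + sin(k))*(k - 4*cos(k))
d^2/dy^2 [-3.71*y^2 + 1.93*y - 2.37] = -7.42000000000000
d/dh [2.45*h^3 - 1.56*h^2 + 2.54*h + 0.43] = 7.35*h^2 - 3.12*h + 2.54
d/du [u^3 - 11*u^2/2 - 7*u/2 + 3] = 3*u^2 - 11*u - 7/2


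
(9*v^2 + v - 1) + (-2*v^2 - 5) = 7*v^2 + v - 6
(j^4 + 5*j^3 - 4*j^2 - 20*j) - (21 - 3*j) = j^4 + 5*j^3 - 4*j^2 - 17*j - 21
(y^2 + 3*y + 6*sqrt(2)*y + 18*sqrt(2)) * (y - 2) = y^3 + y^2 + 6*sqrt(2)*y^2 - 6*y + 6*sqrt(2)*y - 36*sqrt(2)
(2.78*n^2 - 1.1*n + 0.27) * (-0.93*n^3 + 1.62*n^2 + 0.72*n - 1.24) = -2.5854*n^5 + 5.5266*n^4 - 0.0315000000000005*n^3 - 3.8018*n^2 + 1.5584*n - 0.3348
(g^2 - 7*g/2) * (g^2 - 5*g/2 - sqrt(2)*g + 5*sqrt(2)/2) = g^4 - 6*g^3 - sqrt(2)*g^3 + 6*sqrt(2)*g^2 + 35*g^2/4 - 35*sqrt(2)*g/4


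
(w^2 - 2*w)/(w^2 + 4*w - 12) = w/(w + 6)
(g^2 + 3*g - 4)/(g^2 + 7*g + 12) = (g - 1)/(g + 3)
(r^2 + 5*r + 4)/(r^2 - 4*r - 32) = (r + 1)/(r - 8)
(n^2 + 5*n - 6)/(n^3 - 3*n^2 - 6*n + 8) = (n + 6)/(n^2 - 2*n - 8)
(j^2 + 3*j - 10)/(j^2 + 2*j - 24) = (j^2 + 3*j - 10)/(j^2 + 2*j - 24)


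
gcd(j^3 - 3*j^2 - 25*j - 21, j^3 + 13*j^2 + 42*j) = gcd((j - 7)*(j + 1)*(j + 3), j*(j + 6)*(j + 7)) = 1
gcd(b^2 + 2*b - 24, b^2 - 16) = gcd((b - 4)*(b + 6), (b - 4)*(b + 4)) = b - 4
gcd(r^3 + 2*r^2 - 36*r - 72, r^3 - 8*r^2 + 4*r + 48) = r^2 - 4*r - 12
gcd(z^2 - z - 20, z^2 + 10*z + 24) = z + 4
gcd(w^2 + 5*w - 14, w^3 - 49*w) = w + 7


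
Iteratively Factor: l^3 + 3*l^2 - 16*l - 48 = (l + 4)*(l^2 - l - 12) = (l + 3)*(l + 4)*(l - 4)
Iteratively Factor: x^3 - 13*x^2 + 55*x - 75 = (x - 5)*(x^2 - 8*x + 15) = (x - 5)^2*(x - 3)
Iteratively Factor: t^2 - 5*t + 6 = (t - 3)*(t - 2)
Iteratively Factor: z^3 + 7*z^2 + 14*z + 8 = (z + 4)*(z^2 + 3*z + 2) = (z + 2)*(z + 4)*(z + 1)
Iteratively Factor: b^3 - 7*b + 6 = (b + 3)*(b^2 - 3*b + 2) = (b - 1)*(b + 3)*(b - 2)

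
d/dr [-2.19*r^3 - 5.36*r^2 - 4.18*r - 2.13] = -6.57*r^2 - 10.72*r - 4.18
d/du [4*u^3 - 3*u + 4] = 12*u^2 - 3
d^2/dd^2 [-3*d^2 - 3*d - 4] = -6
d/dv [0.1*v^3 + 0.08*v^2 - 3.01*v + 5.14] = 0.3*v^2 + 0.16*v - 3.01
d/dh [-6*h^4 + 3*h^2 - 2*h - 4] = -24*h^3 + 6*h - 2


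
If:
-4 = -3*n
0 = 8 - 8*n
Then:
No Solution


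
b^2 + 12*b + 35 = (b + 5)*(b + 7)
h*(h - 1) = h^2 - h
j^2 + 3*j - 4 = (j - 1)*(j + 4)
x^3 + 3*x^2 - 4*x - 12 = (x - 2)*(x + 2)*(x + 3)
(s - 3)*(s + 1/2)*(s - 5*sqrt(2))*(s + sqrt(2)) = s^4 - 4*sqrt(2)*s^3 - 5*s^3/2 - 23*s^2/2 + 10*sqrt(2)*s^2 + 6*sqrt(2)*s + 25*s + 15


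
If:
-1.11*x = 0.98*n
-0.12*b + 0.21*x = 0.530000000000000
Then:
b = 1.75*x - 4.41666666666667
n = -1.13265306122449*x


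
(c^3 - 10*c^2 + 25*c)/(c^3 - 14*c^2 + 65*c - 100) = c/(c - 4)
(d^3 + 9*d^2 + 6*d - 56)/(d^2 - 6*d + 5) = (d^3 + 9*d^2 + 6*d - 56)/(d^2 - 6*d + 5)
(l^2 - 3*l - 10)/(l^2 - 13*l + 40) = (l + 2)/(l - 8)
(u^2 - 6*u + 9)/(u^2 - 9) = (u - 3)/(u + 3)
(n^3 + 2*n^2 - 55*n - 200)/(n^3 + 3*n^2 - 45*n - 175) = (n - 8)/(n - 7)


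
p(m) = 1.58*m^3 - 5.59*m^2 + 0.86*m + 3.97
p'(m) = 4.74*m^2 - 11.18*m + 0.86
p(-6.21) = -595.33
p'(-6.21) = 253.08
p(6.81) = 249.58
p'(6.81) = 144.55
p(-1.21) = -8.05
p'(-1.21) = 21.33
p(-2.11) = -37.57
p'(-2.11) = 45.55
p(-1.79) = -24.54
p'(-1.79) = 36.06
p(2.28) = -4.40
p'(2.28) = 0.01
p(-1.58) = -17.58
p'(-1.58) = 30.36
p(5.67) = 117.14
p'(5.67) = 89.86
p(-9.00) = -1608.38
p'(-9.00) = 485.42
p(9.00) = 710.74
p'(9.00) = 284.18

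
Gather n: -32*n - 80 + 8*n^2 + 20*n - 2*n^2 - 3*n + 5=6*n^2 - 15*n - 75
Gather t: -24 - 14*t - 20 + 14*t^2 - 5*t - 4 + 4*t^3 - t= 4*t^3 + 14*t^2 - 20*t - 48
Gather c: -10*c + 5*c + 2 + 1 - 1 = 2 - 5*c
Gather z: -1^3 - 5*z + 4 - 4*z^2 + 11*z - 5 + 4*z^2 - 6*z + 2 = 0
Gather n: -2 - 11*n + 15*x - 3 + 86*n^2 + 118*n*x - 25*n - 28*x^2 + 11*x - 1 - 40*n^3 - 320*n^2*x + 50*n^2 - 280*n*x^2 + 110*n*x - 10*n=-40*n^3 + n^2*(136 - 320*x) + n*(-280*x^2 + 228*x - 46) - 28*x^2 + 26*x - 6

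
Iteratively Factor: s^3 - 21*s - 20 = (s + 1)*(s^2 - s - 20) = (s - 5)*(s + 1)*(s + 4)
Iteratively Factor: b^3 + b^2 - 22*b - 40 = (b - 5)*(b^2 + 6*b + 8) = (b - 5)*(b + 2)*(b + 4)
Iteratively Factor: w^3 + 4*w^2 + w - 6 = (w + 2)*(w^2 + 2*w - 3) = (w + 2)*(w + 3)*(w - 1)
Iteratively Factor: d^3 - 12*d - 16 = (d + 2)*(d^2 - 2*d - 8) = (d - 4)*(d + 2)*(d + 2)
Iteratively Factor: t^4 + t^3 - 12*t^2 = (t)*(t^3 + t^2 - 12*t) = t*(t - 3)*(t^2 + 4*t) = t*(t - 3)*(t + 4)*(t)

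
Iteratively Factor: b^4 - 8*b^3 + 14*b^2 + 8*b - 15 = (b + 1)*(b^3 - 9*b^2 + 23*b - 15) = (b - 5)*(b + 1)*(b^2 - 4*b + 3) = (b - 5)*(b - 1)*(b + 1)*(b - 3)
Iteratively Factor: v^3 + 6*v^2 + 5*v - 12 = (v + 4)*(v^2 + 2*v - 3) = (v + 3)*(v + 4)*(v - 1)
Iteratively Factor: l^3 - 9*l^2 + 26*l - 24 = (l - 2)*(l^2 - 7*l + 12) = (l - 4)*(l - 2)*(l - 3)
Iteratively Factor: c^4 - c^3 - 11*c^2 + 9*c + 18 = (c + 1)*(c^3 - 2*c^2 - 9*c + 18) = (c - 2)*(c + 1)*(c^2 - 9) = (c - 3)*(c - 2)*(c + 1)*(c + 3)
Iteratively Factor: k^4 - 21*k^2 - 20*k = (k + 4)*(k^3 - 4*k^2 - 5*k) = (k + 1)*(k + 4)*(k^2 - 5*k) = (k - 5)*(k + 1)*(k + 4)*(k)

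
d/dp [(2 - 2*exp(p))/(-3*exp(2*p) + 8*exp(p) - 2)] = 6*(-exp(2*p) + 2*exp(p) - 2)*exp(p)/(9*exp(4*p) - 48*exp(3*p) + 76*exp(2*p) - 32*exp(p) + 4)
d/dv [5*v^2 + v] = 10*v + 1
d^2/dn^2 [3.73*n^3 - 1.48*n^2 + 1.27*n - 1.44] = 22.38*n - 2.96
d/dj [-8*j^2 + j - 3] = 1 - 16*j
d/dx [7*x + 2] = 7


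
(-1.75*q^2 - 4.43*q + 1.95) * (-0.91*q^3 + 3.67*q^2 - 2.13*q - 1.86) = 1.5925*q^5 - 2.3912*q^4 - 14.3051*q^3 + 19.8474*q^2 + 4.0863*q - 3.627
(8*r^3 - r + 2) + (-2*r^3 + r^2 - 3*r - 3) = 6*r^3 + r^2 - 4*r - 1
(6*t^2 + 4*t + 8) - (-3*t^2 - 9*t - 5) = 9*t^2 + 13*t + 13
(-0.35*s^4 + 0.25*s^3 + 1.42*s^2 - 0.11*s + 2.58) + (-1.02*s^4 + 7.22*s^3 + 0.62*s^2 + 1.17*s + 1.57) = -1.37*s^4 + 7.47*s^3 + 2.04*s^2 + 1.06*s + 4.15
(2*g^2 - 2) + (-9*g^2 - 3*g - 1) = -7*g^2 - 3*g - 3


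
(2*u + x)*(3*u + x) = 6*u^2 + 5*u*x + x^2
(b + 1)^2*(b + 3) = b^3 + 5*b^2 + 7*b + 3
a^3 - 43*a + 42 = (a - 6)*(a - 1)*(a + 7)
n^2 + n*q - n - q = (n - 1)*(n + q)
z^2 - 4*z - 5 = (z - 5)*(z + 1)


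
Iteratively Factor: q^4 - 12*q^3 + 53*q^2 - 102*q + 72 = (q - 2)*(q^3 - 10*q^2 + 33*q - 36) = (q - 3)*(q - 2)*(q^2 - 7*q + 12) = (q - 3)^2*(q - 2)*(q - 4)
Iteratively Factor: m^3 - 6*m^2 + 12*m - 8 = (m - 2)*(m^2 - 4*m + 4) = (m - 2)^2*(m - 2)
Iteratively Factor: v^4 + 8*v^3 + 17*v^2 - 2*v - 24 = (v - 1)*(v^3 + 9*v^2 + 26*v + 24) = (v - 1)*(v + 3)*(v^2 + 6*v + 8) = (v - 1)*(v + 2)*(v + 3)*(v + 4)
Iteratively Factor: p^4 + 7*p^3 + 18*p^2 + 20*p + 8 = (p + 1)*(p^3 + 6*p^2 + 12*p + 8) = (p + 1)*(p + 2)*(p^2 + 4*p + 4) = (p + 1)*(p + 2)^2*(p + 2)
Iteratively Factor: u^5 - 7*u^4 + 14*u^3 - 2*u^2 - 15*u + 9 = (u - 1)*(u^4 - 6*u^3 + 8*u^2 + 6*u - 9) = (u - 1)^2*(u^3 - 5*u^2 + 3*u + 9) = (u - 3)*(u - 1)^2*(u^2 - 2*u - 3) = (u - 3)*(u - 1)^2*(u + 1)*(u - 3)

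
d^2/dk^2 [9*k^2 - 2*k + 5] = 18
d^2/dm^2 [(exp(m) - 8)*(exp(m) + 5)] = (4*exp(m) - 3)*exp(m)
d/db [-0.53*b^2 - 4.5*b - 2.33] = -1.06*b - 4.5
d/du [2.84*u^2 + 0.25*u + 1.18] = 5.68*u + 0.25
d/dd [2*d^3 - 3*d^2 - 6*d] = 6*d^2 - 6*d - 6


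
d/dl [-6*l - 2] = -6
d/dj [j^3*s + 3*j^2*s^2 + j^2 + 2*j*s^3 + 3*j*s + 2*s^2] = 3*j^2*s + 6*j*s^2 + 2*j + 2*s^3 + 3*s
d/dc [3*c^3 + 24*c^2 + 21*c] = 9*c^2 + 48*c + 21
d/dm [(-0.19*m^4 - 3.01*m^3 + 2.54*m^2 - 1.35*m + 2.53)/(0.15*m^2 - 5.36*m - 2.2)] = (-0.057*m^5 + 2.6037*m^4 + 33.9392*m^3 + 6.4541*m^2 - 11.935*m + 16.5308)/(0.0225*m^4 - 1.608*m^3 + 28.0696*m^2 + 23.584*m + 4.84)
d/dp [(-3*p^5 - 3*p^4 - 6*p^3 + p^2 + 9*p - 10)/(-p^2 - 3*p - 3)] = (9*p^6 + 42*p^5 + 78*p^4 + 72*p^3 + 60*p^2 - 26*p - 57)/(p^4 + 6*p^3 + 15*p^2 + 18*p + 9)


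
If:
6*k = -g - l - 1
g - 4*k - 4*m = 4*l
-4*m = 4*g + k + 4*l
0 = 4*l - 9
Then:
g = -13/44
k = -65/132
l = 9/4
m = -967/528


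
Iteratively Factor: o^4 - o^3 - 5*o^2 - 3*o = (o + 1)*(o^3 - 2*o^2 - 3*o) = (o - 3)*(o + 1)*(o^2 + o) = (o - 3)*(o + 1)^2*(o)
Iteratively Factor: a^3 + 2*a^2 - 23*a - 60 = (a - 5)*(a^2 + 7*a + 12) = (a - 5)*(a + 4)*(a + 3)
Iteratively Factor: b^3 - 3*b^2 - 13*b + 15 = (b + 3)*(b^2 - 6*b + 5) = (b - 5)*(b + 3)*(b - 1)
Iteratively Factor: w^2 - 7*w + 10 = (w - 5)*(w - 2)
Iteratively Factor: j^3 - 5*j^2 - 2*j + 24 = (j - 4)*(j^2 - j - 6) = (j - 4)*(j + 2)*(j - 3)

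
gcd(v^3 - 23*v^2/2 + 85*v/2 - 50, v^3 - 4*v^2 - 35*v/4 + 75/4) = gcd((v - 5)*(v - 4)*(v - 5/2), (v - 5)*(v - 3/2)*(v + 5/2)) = v - 5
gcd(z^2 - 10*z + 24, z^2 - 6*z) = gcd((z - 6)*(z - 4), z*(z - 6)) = z - 6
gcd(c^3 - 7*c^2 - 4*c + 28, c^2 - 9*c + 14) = c^2 - 9*c + 14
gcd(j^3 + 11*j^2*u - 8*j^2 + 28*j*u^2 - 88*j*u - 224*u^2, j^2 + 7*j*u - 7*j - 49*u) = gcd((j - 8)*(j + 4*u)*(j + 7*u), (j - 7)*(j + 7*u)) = j + 7*u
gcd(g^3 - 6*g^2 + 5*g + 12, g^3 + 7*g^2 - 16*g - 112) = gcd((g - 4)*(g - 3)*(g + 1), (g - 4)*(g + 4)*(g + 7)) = g - 4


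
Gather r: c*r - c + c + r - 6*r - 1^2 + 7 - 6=r*(c - 5)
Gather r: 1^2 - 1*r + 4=5 - r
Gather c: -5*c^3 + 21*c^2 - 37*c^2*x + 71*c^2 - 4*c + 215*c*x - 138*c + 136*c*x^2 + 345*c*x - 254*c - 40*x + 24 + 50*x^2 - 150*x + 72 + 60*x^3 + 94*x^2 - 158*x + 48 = -5*c^3 + c^2*(92 - 37*x) + c*(136*x^2 + 560*x - 396) + 60*x^3 + 144*x^2 - 348*x + 144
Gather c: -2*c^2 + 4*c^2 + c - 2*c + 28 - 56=2*c^2 - c - 28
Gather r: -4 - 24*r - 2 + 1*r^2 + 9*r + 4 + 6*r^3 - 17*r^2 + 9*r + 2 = 6*r^3 - 16*r^2 - 6*r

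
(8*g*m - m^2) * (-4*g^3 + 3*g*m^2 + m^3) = -32*g^4*m + 4*g^3*m^2 + 24*g^2*m^3 + 5*g*m^4 - m^5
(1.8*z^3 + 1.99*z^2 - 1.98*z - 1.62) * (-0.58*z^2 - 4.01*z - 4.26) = -1.044*z^5 - 8.3722*z^4 - 14.4995*z^3 + 0.402*z^2 + 14.931*z + 6.9012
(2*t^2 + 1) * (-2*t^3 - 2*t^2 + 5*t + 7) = -4*t^5 - 4*t^4 + 8*t^3 + 12*t^2 + 5*t + 7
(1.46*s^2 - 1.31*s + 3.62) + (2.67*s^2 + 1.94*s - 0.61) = 4.13*s^2 + 0.63*s + 3.01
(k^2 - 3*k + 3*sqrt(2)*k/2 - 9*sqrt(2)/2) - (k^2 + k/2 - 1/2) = -7*k/2 + 3*sqrt(2)*k/2 - 9*sqrt(2)/2 + 1/2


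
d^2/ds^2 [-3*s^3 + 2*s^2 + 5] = 4 - 18*s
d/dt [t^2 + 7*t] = 2*t + 7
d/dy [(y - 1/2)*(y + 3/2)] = 2*y + 1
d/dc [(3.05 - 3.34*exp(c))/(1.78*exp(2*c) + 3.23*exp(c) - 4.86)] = (5.9452*exp(2*c) - 10.858*exp(c) + 6.3809)*exp(c)/(3.1684*exp(4*c) + 11.4988*exp(3*c) - 6.8687*exp(2*c) - 31.3956*exp(c) + 23.6196)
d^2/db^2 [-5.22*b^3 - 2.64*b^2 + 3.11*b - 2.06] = -31.32*b - 5.28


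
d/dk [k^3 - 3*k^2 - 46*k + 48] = 3*k^2 - 6*k - 46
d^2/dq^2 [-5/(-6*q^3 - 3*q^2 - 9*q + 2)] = 30*(-(6*q + 1)*(6*q^3 + 3*q^2 + 9*q - 2) + 3*(6*q^2 + 2*q + 3)^2)/(6*q^3 + 3*q^2 + 9*q - 2)^3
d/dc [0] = 0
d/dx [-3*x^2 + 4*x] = 4 - 6*x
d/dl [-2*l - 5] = -2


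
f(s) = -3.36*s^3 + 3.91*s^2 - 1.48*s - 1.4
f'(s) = -10.08*s^2 + 7.82*s - 1.48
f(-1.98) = 42.94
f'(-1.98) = -56.48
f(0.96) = -2.19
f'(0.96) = -3.26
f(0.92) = -2.07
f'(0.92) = -2.82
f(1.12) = -2.87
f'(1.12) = -5.37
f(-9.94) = 3699.52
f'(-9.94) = -1075.15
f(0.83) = -1.86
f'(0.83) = -1.93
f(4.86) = -301.94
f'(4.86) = -201.56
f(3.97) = -155.89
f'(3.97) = -129.30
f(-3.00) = 128.95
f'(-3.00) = -115.66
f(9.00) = -2147.45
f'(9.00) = -747.58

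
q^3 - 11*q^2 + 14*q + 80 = (q - 8)*(q - 5)*(q + 2)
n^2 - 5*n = n*(n - 5)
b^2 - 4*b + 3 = (b - 3)*(b - 1)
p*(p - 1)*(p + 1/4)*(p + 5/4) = p^4 + p^3/2 - 19*p^2/16 - 5*p/16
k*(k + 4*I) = k^2 + 4*I*k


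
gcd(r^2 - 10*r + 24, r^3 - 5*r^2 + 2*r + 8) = r - 4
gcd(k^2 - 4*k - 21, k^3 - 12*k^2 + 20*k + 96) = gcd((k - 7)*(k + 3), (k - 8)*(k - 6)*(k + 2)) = 1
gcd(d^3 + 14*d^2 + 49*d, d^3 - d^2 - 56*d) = d^2 + 7*d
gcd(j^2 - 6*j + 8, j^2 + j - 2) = 1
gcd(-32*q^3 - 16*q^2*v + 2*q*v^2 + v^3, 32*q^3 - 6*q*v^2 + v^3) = 8*q^2 + 2*q*v - v^2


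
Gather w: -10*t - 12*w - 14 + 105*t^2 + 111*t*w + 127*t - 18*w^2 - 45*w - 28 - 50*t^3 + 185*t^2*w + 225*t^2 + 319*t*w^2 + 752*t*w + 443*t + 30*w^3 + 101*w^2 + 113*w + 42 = -50*t^3 + 330*t^2 + 560*t + 30*w^3 + w^2*(319*t + 83) + w*(185*t^2 + 863*t + 56)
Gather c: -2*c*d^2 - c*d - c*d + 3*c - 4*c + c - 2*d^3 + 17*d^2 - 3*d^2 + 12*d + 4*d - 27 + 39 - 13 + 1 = c*(-2*d^2 - 2*d) - 2*d^3 + 14*d^2 + 16*d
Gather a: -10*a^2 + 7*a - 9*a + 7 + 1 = -10*a^2 - 2*a + 8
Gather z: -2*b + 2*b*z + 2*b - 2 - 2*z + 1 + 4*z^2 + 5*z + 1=4*z^2 + z*(2*b + 3)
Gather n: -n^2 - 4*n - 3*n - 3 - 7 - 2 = -n^2 - 7*n - 12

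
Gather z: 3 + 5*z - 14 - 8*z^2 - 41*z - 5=-8*z^2 - 36*z - 16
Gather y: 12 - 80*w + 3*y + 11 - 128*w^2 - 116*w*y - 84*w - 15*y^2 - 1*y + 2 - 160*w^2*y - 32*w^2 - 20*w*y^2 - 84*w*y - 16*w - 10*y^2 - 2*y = -160*w^2 - 180*w + y^2*(-20*w - 25) + y*(-160*w^2 - 200*w) + 25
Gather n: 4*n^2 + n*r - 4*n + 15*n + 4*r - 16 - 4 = 4*n^2 + n*(r + 11) + 4*r - 20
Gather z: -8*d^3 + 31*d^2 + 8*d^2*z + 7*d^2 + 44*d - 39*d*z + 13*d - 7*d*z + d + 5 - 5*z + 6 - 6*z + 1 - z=-8*d^3 + 38*d^2 + 58*d + z*(8*d^2 - 46*d - 12) + 12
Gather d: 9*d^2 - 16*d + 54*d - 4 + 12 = 9*d^2 + 38*d + 8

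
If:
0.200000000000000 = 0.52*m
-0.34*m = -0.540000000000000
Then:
No Solution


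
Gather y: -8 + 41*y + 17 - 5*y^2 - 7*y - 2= -5*y^2 + 34*y + 7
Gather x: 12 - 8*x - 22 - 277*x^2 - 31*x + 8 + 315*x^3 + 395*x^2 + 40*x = 315*x^3 + 118*x^2 + x - 2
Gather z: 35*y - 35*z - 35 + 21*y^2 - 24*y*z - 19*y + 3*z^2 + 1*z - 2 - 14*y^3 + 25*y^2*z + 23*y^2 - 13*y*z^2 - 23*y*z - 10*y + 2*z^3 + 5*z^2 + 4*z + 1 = -14*y^3 + 44*y^2 + 6*y + 2*z^3 + z^2*(8 - 13*y) + z*(25*y^2 - 47*y - 30) - 36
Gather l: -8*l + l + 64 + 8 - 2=70 - 7*l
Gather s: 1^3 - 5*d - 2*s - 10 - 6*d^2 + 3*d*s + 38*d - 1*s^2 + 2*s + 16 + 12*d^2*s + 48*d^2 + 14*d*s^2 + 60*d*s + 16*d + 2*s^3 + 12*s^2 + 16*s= 42*d^2 + 49*d + 2*s^3 + s^2*(14*d + 11) + s*(12*d^2 + 63*d + 16) + 7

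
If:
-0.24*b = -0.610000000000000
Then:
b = 2.54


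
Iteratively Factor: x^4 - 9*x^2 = (x)*(x^3 - 9*x) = x*(x - 3)*(x^2 + 3*x) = x^2*(x - 3)*(x + 3)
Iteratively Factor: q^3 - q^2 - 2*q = (q + 1)*(q^2 - 2*q) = (q - 2)*(q + 1)*(q)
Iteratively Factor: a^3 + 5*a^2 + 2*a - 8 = (a + 2)*(a^2 + 3*a - 4) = (a - 1)*(a + 2)*(a + 4)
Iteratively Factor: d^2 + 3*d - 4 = (d - 1)*(d + 4)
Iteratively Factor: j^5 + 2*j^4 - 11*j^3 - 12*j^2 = (j - 3)*(j^4 + 5*j^3 + 4*j^2) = j*(j - 3)*(j^3 + 5*j^2 + 4*j) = j^2*(j - 3)*(j^2 + 5*j + 4) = j^2*(j - 3)*(j + 4)*(j + 1)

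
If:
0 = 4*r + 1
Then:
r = -1/4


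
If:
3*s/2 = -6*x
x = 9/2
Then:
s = -18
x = 9/2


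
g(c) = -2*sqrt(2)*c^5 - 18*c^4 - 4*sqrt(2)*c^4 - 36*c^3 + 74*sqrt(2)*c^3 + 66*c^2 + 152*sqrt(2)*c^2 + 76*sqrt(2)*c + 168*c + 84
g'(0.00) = 275.48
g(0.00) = 84.00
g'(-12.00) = -106545.14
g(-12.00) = 131860.88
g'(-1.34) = 74.41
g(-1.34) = -9.89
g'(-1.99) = 496.80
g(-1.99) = -175.32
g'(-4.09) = 3939.29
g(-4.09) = -4422.53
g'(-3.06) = 1955.87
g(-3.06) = -1410.54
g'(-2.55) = 1152.89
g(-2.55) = -625.18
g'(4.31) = -5932.99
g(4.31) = -382.97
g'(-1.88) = 399.10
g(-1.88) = -126.14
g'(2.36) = 1066.20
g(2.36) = 2260.44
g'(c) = -10*sqrt(2)*c^4 - 72*c^3 - 16*sqrt(2)*c^3 - 108*c^2 + 222*sqrt(2)*c^2 + 132*c + 304*sqrt(2)*c + 76*sqrt(2) + 168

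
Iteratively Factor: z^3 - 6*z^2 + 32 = (z - 4)*(z^2 - 2*z - 8) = (z - 4)*(z + 2)*(z - 4)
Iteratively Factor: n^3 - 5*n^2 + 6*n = (n - 2)*(n^2 - 3*n) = (n - 3)*(n - 2)*(n)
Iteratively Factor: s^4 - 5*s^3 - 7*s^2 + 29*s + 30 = (s + 2)*(s^3 - 7*s^2 + 7*s + 15) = (s + 1)*(s + 2)*(s^2 - 8*s + 15) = (s - 3)*(s + 1)*(s + 2)*(s - 5)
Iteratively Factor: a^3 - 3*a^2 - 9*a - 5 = (a + 1)*(a^2 - 4*a - 5) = (a - 5)*(a + 1)*(a + 1)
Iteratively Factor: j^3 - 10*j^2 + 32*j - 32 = (j - 2)*(j^2 - 8*j + 16) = (j - 4)*(j - 2)*(j - 4)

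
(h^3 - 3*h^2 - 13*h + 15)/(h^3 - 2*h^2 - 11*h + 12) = (h - 5)/(h - 4)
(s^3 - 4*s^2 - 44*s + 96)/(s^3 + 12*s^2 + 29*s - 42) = (s^2 - 10*s + 16)/(s^2 + 6*s - 7)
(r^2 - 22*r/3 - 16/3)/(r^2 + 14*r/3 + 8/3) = (r - 8)/(r + 4)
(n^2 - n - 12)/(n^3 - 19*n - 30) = (n - 4)/(n^2 - 3*n - 10)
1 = 1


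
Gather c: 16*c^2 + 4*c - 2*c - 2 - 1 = 16*c^2 + 2*c - 3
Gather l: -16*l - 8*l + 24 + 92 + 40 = 156 - 24*l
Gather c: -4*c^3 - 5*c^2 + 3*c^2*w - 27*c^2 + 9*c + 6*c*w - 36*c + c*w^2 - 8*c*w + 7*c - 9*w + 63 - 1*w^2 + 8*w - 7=-4*c^3 + c^2*(3*w - 32) + c*(w^2 - 2*w - 20) - w^2 - w + 56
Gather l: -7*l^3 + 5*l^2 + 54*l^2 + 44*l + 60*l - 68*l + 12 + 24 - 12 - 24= -7*l^3 + 59*l^2 + 36*l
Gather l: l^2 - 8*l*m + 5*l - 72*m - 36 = l^2 + l*(5 - 8*m) - 72*m - 36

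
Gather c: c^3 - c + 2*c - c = c^3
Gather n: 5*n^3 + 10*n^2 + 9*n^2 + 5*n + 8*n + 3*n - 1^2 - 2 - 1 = 5*n^3 + 19*n^2 + 16*n - 4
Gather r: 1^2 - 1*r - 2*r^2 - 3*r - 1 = -2*r^2 - 4*r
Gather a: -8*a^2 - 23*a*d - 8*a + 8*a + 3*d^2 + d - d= -8*a^2 - 23*a*d + 3*d^2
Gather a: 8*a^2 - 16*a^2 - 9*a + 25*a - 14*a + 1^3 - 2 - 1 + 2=-8*a^2 + 2*a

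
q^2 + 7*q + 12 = (q + 3)*(q + 4)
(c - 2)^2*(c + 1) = c^3 - 3*c^2 + 4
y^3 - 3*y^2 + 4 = (y - 2)^2*(y + 1)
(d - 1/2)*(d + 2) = d^2 + 3*d/2 - 1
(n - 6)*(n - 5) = n^2 - 11*n + 30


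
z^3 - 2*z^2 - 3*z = z*(z - 3)*(z + 1)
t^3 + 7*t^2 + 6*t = t*(t + 1)*(t + 6)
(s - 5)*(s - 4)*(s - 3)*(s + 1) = s^4 - 11*s^3 + 35*s^2 - 13*s - 60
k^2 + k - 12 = (k - 3)*(k + 4)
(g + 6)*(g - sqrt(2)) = g^2 - sqrt(2)*g + 6*g - 6*sqrt(2)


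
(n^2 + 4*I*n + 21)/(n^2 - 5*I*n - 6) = (n + 7*I)/(n - 2*I)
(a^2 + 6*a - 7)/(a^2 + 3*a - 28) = (a - 1)/(a - 4)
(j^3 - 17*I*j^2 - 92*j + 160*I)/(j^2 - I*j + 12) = (j^2 - 13*I*j - 40)/(j + 3*I)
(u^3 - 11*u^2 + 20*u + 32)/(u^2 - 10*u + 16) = (u^2 - 3*u - 4)/(u - 2)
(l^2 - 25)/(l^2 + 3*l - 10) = (l - 5)/(l - 2)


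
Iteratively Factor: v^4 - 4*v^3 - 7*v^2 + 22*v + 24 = (v + 1)*(v^3 - 5*v^2 - 2*v + 24) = (v + 1)*(v + 2)*(v^2 - 7*v + 12) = (v - 3)*(v + 1)*(v + 2)*(v - 4)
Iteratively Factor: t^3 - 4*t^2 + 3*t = (t - 3)*(t^2 - t) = (t - 3)*(t - 1)*(t)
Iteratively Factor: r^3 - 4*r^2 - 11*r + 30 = (r + 3)*(r^2 - 7*r + 10) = (r - 5)*(r + 3)*(r - 2)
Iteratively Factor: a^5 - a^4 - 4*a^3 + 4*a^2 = (a + 2)*(a^4 - 3*a^3 + 2*a^2) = a*(a + 2)*(a^3 - 3*a^2 + 2*a) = a^2*(a + 2)*(a^2 - 3*a + 2) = a^2*(a - 1)*(a + 2)*(a - 2)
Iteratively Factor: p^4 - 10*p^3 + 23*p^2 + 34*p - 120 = (p - 4)*(p^3 - 6*p^2 - p + 30) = (p - 5)*(p - 4)*(p^2 - p - 6) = (p - 5)*(p - 4)*(p - 3)*(p + 2)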